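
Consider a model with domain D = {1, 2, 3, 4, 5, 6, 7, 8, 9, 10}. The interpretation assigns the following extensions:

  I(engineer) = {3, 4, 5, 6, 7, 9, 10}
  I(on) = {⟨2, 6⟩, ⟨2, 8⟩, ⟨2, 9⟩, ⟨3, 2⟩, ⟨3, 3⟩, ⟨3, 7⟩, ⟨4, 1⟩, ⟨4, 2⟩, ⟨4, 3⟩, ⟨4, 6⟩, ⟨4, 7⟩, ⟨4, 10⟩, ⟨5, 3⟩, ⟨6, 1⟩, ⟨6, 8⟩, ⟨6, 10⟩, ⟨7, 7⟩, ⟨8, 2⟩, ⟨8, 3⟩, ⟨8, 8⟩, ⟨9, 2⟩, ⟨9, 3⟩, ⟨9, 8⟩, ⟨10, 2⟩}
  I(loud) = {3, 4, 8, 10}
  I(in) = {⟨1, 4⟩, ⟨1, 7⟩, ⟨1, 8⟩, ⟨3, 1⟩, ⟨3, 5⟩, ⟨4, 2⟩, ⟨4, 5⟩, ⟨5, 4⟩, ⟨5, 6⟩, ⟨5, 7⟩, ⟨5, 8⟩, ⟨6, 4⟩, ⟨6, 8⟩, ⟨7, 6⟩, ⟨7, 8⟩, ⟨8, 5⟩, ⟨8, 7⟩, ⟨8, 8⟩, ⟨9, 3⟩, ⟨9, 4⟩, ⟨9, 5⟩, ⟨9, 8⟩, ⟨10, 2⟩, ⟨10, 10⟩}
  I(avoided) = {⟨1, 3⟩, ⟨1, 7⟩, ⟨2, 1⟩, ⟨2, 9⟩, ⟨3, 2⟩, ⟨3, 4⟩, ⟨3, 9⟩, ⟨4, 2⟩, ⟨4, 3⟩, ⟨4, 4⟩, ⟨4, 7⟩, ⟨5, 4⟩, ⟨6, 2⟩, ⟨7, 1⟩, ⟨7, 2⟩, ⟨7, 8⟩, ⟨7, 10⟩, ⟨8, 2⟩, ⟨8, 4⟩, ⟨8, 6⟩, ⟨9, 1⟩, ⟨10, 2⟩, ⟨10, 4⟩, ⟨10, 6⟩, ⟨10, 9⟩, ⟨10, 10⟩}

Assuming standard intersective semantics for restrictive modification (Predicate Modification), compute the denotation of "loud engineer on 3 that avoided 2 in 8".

∅

⟦on 3⟧ = {x : ⟨x, 3⟩ ∈ ⟦on⟧} = {3, 4, 5, 8, 9}
⟦that avoided 2⟧ = {x : ⟨x, 2⟩ ∈ ⟦avoided⟧} = {3, 4, 6, 7, 8, 10}
⟦in 8⟧ = {x : ⟨x, 8⟩ ∈ ⟦in⟧} = {1, 5, 6, 7, 8, 9}
⟦engineer⟧ = {3, 4, 5, 6, 7, 9, 10}
… ∩ ⟦on 3⟧ = {3, 4, 5, 6, 7, 9, 10} ∩ {3, 4, 5, 8, 9} = {3, 4, 5, 9}
… ∩ ⟦that avoided 2⟧ = {3, 4, 5, 9} ∩ {3, 4, 6, 7, 8, 10} = {3, 4}
… ∩ ⟦in 8⟧ = {3, 4} ∩ {1, 5, 6, 7, 8, 9} = ∅
… ∩ ⟦loud⟧ = ∅ ∩ {3, 4, 8, 10} = ∅
So ⟦loud engineer on 3 that avoided 2 in 8⟧ = ∅.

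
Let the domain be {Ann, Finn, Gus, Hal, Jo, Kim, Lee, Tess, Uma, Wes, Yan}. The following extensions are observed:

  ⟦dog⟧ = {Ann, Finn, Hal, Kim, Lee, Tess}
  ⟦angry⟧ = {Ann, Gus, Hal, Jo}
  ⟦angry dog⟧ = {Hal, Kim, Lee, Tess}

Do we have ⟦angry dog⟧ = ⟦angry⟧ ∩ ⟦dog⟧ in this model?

no

⟦angry⟧ ∩ ⟦dog⟧ = {Ann, Gus, Hal, Jo} ∩ {Ann, Finn, Hal, Kim, Lee, Tess} = {Ann, Hal}
Observed ⟦angry dog⟧ = {Hal, Kim, Lee, Tess}.
These differ, so the modifier is not intersective in this model.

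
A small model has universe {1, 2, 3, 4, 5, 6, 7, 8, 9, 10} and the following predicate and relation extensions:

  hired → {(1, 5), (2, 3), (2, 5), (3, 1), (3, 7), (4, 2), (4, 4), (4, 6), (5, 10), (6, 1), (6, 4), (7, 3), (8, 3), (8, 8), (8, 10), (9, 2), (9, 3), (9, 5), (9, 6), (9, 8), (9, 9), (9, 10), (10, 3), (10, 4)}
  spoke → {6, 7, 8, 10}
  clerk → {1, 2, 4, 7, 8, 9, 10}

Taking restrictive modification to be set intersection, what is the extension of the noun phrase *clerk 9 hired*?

{2, 8, 9, 10}

⟦9 hired⟧ = {x : ⟨9, x⟩ ∈ ⟦hired⟧} = {2, 3, 5, 6, 8, 9, 10}
⟦clerk⟧ = {1, 2, 4, 7, 8, 9, 10}
… ∩ ⟦9 hired⟧ = {1, 2, 4, 7, 8, 9, 10} ∩ {2, 3, 5, 6, 8, 9, 10} = {2, 8, 9, 10}
So ⟦clerk 9 hired⟧ = {2, 8, 9, 10}.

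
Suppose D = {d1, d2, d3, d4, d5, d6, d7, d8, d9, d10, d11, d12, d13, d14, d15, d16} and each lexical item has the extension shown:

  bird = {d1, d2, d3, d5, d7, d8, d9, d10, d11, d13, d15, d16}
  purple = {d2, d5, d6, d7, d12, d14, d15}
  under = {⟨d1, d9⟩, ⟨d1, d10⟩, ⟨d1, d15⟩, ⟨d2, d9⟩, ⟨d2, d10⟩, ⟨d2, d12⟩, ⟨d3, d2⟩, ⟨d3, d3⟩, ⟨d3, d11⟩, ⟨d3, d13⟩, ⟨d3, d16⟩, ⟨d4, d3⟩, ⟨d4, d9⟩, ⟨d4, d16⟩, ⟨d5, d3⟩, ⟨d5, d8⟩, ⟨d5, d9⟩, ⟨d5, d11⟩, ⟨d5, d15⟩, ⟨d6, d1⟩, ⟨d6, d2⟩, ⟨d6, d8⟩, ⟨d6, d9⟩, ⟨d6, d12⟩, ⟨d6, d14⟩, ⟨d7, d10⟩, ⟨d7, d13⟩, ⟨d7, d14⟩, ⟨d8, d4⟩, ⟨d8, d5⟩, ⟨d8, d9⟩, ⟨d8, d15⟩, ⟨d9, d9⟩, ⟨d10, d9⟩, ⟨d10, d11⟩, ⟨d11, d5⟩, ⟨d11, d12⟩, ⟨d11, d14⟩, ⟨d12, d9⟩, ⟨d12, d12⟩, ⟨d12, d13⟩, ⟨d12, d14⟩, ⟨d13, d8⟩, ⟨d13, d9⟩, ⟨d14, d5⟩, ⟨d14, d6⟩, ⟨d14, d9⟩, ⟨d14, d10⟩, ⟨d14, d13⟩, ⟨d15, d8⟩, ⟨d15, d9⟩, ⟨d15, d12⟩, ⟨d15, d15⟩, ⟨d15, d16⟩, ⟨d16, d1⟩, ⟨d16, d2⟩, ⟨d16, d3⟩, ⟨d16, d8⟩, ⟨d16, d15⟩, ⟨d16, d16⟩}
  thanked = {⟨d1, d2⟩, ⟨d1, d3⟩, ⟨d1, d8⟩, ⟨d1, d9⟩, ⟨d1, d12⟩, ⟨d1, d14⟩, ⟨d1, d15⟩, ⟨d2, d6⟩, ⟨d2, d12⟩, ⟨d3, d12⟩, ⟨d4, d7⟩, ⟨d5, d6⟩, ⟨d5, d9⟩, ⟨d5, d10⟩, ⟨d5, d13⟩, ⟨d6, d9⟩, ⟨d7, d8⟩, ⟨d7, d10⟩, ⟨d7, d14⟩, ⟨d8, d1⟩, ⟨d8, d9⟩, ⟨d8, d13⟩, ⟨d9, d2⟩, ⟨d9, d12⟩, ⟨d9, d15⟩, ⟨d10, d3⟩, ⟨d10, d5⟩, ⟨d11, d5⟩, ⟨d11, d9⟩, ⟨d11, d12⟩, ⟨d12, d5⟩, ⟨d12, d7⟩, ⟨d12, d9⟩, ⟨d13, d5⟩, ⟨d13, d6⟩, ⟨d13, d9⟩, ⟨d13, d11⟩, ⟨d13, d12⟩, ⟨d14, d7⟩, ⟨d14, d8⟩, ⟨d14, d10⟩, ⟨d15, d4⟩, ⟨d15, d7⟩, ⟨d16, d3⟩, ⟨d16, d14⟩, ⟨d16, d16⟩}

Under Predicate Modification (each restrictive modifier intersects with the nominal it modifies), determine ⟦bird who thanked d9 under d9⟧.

⟦who thanked d9⟧ = {x : ⟨x, d9⟩ ∈ ⟦thanked⟧} = {d1, d5, d6, d8, d11, d12, d13}
⟦under d9⟧ = {x : ⟨x, d9⟩ ∈ ⟦under⟧} = {d1, d2, d4, d5, d6, d8, d9, d10, d12, d13, d14, d15}
⟦bird⟧ = {d1, d2, d3, d5, d7, d8, d9, d10, d11, d13, d15, d16}
… ∩ ⟦who thanked d9⟧ = {d1, d2, d3, d5, d7, d8, d9, d10, d11, d13, d15, d16} ∩ {d1, d5, d6, d8, d11, d12, d13} = {d1, d5, d8, d11, d13}
… ∩ ⟦under d9⟧ = {d1, d5, d8, d11, d13} ∩ {d1, d2, d4, d5, d6, d8, d9, d10, d12, d13, d14, d15} = {d1, d5, d8, d13}
So ⟦bird who thanked d9 under d9⟧ = {d1, d5, d8, d13}.

{d1, d5, d8, d13}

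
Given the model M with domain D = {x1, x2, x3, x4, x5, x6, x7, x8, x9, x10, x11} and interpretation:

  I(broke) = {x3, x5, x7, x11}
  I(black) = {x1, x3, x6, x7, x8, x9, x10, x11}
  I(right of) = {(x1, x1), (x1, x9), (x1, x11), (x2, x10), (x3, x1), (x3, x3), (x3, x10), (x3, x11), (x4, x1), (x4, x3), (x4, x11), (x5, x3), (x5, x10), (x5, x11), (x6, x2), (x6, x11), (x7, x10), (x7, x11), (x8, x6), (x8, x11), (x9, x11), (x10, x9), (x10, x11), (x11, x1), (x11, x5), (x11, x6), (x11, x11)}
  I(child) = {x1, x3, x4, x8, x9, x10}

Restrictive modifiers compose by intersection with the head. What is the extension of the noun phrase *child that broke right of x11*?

⟦that broke⟧ = ⟦broke⟧ = {x3, x5, x7, x11}
⟦right of x11⟧ = {x : ⟨x, x11⟩ ∈ ⟦right of⟧} = {x1, x3, x4, x5, x6, x7, x8, x9, x10, x11}
⟦child⟧ = {x1, x3, x4, x8, x9, x10}
… ∩ ⟦that broke⟧ = {x1, x3, x4, x8, x9, x10} ∩ {x3, x5, x7, x11} = {x3}
… ∩ ⟦right of x11⟧ = {x3} ∩ {x1, x3, x4, x5, x6, x7, x8, x9, x10, x11} = {x3}
So ⟦child that broke right of x11⟧ = {x3}.

{x3}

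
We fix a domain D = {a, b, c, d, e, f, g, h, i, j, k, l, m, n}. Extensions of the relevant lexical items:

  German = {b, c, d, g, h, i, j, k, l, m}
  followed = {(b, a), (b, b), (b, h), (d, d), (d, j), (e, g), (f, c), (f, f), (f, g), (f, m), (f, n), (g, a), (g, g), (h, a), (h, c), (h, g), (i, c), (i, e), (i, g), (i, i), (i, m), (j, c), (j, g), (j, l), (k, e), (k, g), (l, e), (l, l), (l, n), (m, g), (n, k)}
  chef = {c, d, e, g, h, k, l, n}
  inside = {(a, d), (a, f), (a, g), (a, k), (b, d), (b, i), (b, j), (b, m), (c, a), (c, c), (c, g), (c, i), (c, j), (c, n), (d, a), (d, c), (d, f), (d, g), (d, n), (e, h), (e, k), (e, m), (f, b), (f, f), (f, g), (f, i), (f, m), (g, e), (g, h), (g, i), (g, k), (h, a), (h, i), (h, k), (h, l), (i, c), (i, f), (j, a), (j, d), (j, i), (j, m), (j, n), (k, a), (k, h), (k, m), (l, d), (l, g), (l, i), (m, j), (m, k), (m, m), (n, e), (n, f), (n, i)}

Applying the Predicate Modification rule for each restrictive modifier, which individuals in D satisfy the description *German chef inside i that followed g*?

{g, h}

⟦inside i⟧ = {x : ⟨x, i⟩ ∈ ⟦inside⟧} = {b, c, f, g, h, j, l, n}
⟦that followed g⟧ = {x : ⟨x, g⟩ ∈ ⟦followed⟧} = {e, f, g, h, i, j, k, m}
⟦chef⟧ = {c, d, e, g, h, k, l, n}
… ∩ ⟦inside i⟧ = {c, d, e, g, h, k, l, n} ∩ {b, c, f, g, h, j, l, n} = {c, g, h, l, n}
… ∩ ⟦that followed g⟧ = {c, g, h, l, n} ∩ {e, f, g, h, i, j, k, m} = {g, h}
… ∩ ⟦German⟧ = {g, h} ∩ {b, c, d, g, h, i, j, k, l, m} = {g, h}
So ⟦German chef inside i that followed g⟧ = {g, h}.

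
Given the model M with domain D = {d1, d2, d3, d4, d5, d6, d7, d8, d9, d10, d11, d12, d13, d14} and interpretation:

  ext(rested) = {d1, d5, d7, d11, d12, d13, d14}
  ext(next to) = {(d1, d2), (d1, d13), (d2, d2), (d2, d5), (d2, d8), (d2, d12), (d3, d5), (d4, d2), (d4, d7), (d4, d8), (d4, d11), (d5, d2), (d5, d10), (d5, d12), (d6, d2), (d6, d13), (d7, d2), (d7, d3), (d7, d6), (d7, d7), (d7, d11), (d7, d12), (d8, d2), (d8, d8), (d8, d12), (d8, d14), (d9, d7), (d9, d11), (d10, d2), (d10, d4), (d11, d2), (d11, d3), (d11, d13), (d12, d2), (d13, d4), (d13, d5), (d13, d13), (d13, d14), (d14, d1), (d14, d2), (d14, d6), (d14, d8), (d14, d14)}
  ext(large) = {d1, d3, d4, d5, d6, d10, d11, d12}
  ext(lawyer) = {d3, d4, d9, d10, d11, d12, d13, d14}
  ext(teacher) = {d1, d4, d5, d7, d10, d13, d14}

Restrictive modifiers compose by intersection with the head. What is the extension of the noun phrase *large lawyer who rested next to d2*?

⟦who rested⟧ = ⟦rested⟧ = {d1, d5, d7, d11, d12, d13, d14}
⟦next to d2⟧ = {x : ⟨x, d2⟩ ∈ ⟦next to⟧} = {d1, d2, d4, d5, d6, d7, d8, d10, d11, d12, d14}
⟦lawyer⟧ = {d3, d4, d9, d10, d11, d12, d13, d14}
… ∩ ⟦who rested⟧ = {d3, d4, d9, d10, d11, d12, d13, d14} ∩ {d1, d5, d7, d11, d12, d13, d14} = {d11, d12, d13, d14}
… ∩ ⟦next to d2⟧ = {d11, d12, d13, d14} ∩ {d1, d2, d4, d5, d6, d7, d8, d10, d11, d12, d14} = {d11, d12, d14}
… ∩ ⟦large⟧ = {d11, d12, d14} ∩ {d1, d3, d4, d5, d6, d10, d11, d12} = {d11, d12}
So ⟦large lawyer who rested next to d2⟧ = {d11, d12}.

{d11, d12}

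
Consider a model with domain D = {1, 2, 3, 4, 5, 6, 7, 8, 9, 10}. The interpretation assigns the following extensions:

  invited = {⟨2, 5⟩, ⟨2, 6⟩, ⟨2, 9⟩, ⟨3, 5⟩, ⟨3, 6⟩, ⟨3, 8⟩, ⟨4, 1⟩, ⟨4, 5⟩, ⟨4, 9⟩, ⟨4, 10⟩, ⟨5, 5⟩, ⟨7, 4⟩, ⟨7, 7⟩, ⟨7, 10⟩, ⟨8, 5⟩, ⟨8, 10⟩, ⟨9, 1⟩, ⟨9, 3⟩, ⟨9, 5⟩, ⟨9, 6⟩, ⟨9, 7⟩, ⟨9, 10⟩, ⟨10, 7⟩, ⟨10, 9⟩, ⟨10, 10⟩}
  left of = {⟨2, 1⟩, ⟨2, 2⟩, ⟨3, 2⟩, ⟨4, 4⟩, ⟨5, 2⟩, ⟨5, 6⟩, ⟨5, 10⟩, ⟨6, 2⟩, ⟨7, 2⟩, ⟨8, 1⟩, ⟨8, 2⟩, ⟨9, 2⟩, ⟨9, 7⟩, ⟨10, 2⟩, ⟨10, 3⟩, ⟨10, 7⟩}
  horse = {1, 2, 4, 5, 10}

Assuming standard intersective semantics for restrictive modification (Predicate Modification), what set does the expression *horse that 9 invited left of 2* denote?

⟦that 9 invited⟧ = {x : ⟨9, x⟩ ∈ ⟦invited⟧} = {1, 3, 5, 6, 7, 10}
⟦left of 2⟧ = {x : ⟨x, 2⟩ ∈ ⟦left of⟧} = {2, 3, 5, 6, 7, 8, 9, 10}
⟦horse⟧ = {1, 2, 4, 5, 10}
… ∩ ⟦that 9 invited⟧ = {1, 2, 4, 5, 10} ∩ {1, 3, 5, 6, 7, 10} = {1, 5, 10}
… ∩ ⟦left of 2⟧ = {1, 5, 10} ∩ {2, 3, 5, 6, 7, 8, 9, 10} = {5, 10}
So ⟦horse that 9 invited left of 2⟧ = {5, 10}.

{5, 10}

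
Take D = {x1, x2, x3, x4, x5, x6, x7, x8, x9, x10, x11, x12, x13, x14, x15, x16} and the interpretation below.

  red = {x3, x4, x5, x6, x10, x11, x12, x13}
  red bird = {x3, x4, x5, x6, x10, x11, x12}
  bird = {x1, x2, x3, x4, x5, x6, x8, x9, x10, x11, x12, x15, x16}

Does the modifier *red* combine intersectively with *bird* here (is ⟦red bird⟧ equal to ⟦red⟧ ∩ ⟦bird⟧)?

yes

⟦red⟧ ∩ ⟦bird⟧ = {x3, x4, x5, x6, x10, x11, x12, x13} ∩ {x1, x2, x3, x4, x5, x6, x8, x9, x10, x11, x12, x15, x16} = {x3, x4, x5, x6, x10, x11, x12}
Observed ⟦red bird⟧ = {x3, x4, x5, x6, x10, x11, x12}.
These coincide, so the modifier is intersective here.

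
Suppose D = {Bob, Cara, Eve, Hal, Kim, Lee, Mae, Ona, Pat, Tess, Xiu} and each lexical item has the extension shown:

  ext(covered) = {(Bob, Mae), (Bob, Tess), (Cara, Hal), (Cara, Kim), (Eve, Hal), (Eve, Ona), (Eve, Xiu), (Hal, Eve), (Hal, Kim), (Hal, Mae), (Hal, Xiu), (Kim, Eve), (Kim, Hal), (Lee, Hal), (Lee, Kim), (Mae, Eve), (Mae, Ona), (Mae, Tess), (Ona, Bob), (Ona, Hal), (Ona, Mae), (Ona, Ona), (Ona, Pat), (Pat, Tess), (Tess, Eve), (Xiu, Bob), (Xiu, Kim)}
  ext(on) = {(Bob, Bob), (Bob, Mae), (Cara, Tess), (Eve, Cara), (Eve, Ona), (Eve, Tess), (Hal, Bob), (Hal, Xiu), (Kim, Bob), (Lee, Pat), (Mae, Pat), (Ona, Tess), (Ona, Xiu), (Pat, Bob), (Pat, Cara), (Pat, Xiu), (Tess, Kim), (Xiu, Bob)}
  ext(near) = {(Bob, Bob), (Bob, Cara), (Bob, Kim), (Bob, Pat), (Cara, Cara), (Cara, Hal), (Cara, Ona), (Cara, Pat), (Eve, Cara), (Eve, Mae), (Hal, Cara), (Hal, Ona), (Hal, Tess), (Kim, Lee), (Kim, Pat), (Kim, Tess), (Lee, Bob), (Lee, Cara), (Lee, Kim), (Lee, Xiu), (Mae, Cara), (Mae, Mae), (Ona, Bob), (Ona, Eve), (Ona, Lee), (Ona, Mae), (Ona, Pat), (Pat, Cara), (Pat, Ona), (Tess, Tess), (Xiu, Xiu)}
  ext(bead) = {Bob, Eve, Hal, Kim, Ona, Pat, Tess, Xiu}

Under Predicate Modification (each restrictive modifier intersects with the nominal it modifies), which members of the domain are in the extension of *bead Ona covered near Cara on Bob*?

⟦Ona covered⟧ = {x : ⟨Ona, x⟩ ∈ ⟦covered⟧} = {Bob, Hal, Mae, Ona, Pat}
⟦near Cara⟧ = {x : ⟨x, Cara⟩ ∈ ⟦near⟧} = {Bob, Cara, Eve, Hal, Lee, Mae, Pat}
⟦on Bob⟧ = {x : ⟨x, Bob⟩ ∈ ⟦on⟧} = {Bob, Hal, Kim, Pat, Xiu}
⟦bead⟧ = {Bob, Eve, Hal, Kim, Ona, Pat, Tess, Xiu}
… ∩ ⟦Ona covered⟧ = {Bob, Eve, Hal, Kim, Ona, Pat, Tess, Xiu} ∩ {Bob, Hal, Mae, Ona, Pat} = {Bob, Hal, Ona, Pat}
… ∩ ⟦near Cara⟧ = {Bob, Hal, Ona, Pat} ∩ {Bob, Cara, Eve, Hal, Lee, Mae, Pat} = {Bob, Hal, Pat}
… ∩ ⟦on Bob⟧ = {Bob, Hal, Pat} ∩ {Bob, Hal, Kim, Pat, Xiu} = {Bob, Hal, Pat}
So ⟦bead Ona covered near Cara on Bob⟧ = {Bob, Hal, Pat}.

{Bob, Hal, Pat}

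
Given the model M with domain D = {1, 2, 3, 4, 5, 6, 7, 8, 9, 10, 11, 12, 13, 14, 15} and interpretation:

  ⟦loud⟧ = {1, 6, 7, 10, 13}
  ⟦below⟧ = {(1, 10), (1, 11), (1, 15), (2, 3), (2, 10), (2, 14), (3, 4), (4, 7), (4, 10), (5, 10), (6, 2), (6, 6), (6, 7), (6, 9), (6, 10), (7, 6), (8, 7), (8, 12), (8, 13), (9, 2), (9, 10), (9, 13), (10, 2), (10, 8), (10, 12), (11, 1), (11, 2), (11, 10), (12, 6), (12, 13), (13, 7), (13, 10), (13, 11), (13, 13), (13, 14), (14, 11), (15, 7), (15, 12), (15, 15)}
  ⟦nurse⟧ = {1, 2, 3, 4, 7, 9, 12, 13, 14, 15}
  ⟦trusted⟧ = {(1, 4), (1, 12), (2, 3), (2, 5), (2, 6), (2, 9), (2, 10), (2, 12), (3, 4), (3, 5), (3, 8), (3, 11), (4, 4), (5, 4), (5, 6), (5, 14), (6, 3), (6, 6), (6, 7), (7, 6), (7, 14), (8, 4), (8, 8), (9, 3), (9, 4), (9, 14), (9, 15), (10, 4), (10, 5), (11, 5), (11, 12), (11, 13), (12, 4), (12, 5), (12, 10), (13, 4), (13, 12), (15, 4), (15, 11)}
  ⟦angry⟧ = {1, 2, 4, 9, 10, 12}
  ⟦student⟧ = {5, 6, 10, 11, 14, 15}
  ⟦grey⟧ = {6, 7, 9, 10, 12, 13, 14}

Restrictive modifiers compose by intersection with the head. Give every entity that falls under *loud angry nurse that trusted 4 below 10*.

{1}

⟦that trusted 4⟧ = {x : ⟨x, 4⟩ ∈ ⟦trusted⟧} = {1, 3, 4, 5, 8, 9, 10, 12, 13, 15}
⟦below 10⟧ = {x : ⟨x, 10⟩ ∈ ⟦below⟧} = {1, 2, 4, 5, 6, 9, 11, 13}
⟦nurse⟧ = {1, 2, 3, 4, 7, 9, 12, 13, 14, 15}
… ∩ ⟦that trusted 4⟧ = {1, 2, 3, 4, 7, 9, 12, 13, 14, 15} ∩ {1, 3, 4, 5, 8, 9, 10, 12, 13, 15} = {1, 3, 4, 9, 12, 13, 15}
… ∩ ⟦below 10⟧ = {1, 3, 4, 9, 12, 13, 15} ∩ {1, 2, 4, 5, 6, 9, 11, 13} = {1, 4, 9, 13}
… ∩ ⟦loud⟧ = {1, 4, 9, 13} ∩ {1, 6, 7, 10, 13} = {1, 13}
… ∩ ⟦angry⟧ = {1, 13} ∩ {1, 2, 4, 9, 10, 12} = {1}
So ⟦loud angry nurse that trusted 4 below 10⟧ = {1}.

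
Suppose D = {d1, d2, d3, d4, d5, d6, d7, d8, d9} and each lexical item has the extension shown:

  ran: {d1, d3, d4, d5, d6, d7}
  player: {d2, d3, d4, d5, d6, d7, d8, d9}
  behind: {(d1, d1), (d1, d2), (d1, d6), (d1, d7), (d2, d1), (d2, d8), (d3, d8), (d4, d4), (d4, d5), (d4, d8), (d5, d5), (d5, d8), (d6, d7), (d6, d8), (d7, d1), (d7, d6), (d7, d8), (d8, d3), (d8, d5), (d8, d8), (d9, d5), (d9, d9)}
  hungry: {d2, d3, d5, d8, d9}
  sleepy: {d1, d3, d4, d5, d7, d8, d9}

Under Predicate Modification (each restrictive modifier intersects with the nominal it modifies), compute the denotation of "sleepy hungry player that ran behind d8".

{d3, d5}

⟦that ran⟧ = ⟦ran⟧ = {d1, d3, d4, d5, d6, d7}
⟦behind d8⟧ = {x : ⟨x, d8⟩ ∈ ⟦behind⟧} = {d2, d3, d4, d5, d6, d7, d8}
⟦player⟧ = {d2, d3, d4, d5, d6, d7, d8, d9}
… ∩ ⟦that ran⟧ = {d2, d3, d4, d5, d6, d7, d8, d9} ∩ {d1, d3, d4, d5, d6, d7} = {d3, d4, d5, d6, d7}
… ∩ ⟦behind d8⟧ = {d3, d4, d5, d6, d7} ∩ {d2, d3, d4, d5, d6, d7, d8} = {d3, d4, d5, d6, d7}
… ∩ ⟦sleepy⟧ = {d3, d4, d5, d6, d7} ∩ {d1, d3, d4, d5, d7, d8, d9} = {d3, d4, d5, d7}
… ∩ ⟦hungry⟧ = {d3, d4, d5, d7} ∩ {d2, d3, d5, d8, d9} = {d3, d5}
So ⟦sleepy hungry player that ran behind d8⟧ = {d3, d5}.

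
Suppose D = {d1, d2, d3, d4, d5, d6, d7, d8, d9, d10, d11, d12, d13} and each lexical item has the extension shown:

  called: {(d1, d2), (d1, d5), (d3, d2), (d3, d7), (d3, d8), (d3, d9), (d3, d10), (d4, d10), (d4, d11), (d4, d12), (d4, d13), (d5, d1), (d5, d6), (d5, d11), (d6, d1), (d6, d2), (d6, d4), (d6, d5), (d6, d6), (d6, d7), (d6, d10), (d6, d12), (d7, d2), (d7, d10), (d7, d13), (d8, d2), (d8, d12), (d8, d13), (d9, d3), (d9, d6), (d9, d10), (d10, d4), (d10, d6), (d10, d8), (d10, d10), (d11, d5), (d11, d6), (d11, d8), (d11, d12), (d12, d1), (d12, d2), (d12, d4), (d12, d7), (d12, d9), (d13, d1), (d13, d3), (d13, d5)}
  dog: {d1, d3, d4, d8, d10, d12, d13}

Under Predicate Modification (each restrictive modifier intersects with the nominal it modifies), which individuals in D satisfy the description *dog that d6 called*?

{d1, d4, d10, d12}

⟦that d6 called⟧ = {x : ⟨d6, x⟩ ∈ ⟦called⟧} = {d1, d2, d4, d5, d6, d7, d10, d12}
⟦dog⟧ = {d1, d3, d4, d8, d10, d12, d13}
… ∩ ⟦that d6 called⟧ = {d1, d3, d4, d8, d10, d12, d13} ∩ {d1, d2, d4, d5, d6, d7, d10, d12} = {d1, d4, d10, d12}
So ⟦dog that d6 called⟧ = {d1, d4, d10, d12}.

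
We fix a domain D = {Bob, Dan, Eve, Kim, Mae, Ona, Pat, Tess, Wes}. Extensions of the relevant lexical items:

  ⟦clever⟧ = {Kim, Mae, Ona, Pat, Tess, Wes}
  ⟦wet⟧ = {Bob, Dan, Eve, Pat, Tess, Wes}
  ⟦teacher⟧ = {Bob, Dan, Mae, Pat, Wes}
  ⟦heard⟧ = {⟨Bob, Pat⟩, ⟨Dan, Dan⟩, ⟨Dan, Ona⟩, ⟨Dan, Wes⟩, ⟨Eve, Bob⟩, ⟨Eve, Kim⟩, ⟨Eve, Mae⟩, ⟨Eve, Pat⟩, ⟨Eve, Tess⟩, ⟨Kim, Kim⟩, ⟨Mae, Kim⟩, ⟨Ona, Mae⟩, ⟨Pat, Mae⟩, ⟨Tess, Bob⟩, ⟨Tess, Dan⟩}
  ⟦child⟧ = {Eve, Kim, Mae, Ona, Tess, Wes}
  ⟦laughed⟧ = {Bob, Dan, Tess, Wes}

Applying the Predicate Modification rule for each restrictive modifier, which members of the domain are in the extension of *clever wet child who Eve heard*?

{Tess}

⟦who Eve heard⟧ = {x : ⟨Eve, x⟩ ∈ ⟦heard⟧} = {Bob, Kim, Mae, Pat, Tess}
⟦child⟧ = {Eve, Kim, Mae, Ona, Tess, Wes}
… ∩ ⟦who Eve heard⟧ = {Eve, Kim, Mae, Ona, Tess, Wes} ∩ {Bob, Kim, Mae, Pat, Tess} = {Kim, Mae, Tess}
… ∩ ⟦clever⟧ = {Kim, Mae, Tess} ∩ {Kim, Mae, Ona, Pat, Tess, Wes} = {Kim, Mae, Tess}
… ∩ ⟦wet⟧ = {Kim, Mae, Tess} ∩ {Bob, Dan, Eve, Pat, Tess, Wes} = {Tess}
So ⟦clever wet child who Eve heard⟧ = {Tess}.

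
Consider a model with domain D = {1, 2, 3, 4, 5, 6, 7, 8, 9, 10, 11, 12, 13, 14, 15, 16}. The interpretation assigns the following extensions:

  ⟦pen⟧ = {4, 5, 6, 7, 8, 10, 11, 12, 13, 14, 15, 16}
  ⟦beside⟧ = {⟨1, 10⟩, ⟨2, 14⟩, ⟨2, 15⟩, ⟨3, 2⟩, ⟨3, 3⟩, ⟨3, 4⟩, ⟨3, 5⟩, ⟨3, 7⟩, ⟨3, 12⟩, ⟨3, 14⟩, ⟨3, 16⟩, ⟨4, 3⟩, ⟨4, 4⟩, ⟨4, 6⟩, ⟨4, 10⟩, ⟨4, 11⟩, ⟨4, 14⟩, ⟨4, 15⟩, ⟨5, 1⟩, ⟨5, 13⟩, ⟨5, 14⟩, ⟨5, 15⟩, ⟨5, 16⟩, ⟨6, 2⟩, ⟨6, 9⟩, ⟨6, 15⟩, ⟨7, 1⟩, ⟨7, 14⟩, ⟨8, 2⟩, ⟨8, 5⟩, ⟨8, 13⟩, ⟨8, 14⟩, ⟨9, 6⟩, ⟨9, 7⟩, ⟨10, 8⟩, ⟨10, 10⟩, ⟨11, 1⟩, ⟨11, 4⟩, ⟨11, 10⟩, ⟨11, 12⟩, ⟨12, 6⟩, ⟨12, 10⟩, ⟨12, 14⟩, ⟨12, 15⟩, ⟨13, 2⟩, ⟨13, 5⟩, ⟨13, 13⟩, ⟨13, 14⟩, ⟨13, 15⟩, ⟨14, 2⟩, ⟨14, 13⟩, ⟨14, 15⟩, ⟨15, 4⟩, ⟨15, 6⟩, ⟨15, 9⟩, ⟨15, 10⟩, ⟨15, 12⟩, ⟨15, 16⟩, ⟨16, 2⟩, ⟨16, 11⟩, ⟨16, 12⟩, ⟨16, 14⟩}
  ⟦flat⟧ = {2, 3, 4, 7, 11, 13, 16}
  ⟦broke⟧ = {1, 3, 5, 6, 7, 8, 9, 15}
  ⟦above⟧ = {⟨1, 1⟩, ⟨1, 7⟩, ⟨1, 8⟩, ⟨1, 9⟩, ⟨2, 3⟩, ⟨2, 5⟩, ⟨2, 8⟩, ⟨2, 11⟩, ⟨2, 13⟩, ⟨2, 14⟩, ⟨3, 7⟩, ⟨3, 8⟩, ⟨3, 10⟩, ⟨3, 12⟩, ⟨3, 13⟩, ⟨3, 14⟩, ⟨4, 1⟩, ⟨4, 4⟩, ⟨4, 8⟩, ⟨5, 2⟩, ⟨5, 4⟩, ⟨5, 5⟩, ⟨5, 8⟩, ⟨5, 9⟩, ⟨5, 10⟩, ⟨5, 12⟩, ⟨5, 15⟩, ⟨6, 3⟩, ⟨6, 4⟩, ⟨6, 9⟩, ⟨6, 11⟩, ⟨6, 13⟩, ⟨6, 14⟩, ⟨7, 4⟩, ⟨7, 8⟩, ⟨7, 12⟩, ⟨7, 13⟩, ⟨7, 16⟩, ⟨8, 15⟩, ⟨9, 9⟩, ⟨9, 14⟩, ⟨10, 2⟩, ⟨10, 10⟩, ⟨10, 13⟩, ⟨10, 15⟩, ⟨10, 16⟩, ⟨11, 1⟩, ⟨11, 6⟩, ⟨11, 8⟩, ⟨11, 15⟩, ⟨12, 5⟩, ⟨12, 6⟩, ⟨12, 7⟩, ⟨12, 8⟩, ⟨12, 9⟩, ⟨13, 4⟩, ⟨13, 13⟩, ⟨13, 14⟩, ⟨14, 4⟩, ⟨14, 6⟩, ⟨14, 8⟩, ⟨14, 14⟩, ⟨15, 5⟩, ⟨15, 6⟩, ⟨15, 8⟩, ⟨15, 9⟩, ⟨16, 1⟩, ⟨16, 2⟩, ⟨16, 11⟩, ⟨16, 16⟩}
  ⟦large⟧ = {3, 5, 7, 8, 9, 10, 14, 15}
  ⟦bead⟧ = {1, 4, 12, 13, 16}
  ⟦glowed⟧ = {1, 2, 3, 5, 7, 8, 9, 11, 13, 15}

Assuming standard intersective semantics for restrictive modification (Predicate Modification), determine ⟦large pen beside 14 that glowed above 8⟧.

⟦beside 14⟧ = {x : ⟨x, 14⟩ ∈ ⟦beside⟧} = {2, 3, 4, 5, 7, 8, 12, 13, 16}
⟦that glowed⟧ = ⟦glowed⟧ = {1, 2, 3, 5, 7, 8, 9, 11, 13, 15}
⟦above 8⟧ = {x : ⟨x, 8⟩ ∈ ⟦above⟧} = {1, 2, 3, 4, 5, 7, 11, 12, 14, 15}
⟦pen⟧ = {4, 5, 6, 7, 8, 10, 11, 12, 13, 14, 15, 16}
… ∩ ⟦beside 14⟧ = {4, 5, 6, 7, 8, 10, 11, 12, 13, 14, 15, 16} ∩ {2, 3, 4, 5, 7, 8, 12, 13, 16} = {4, 5, 7, 8, 12, 13, 16}
… ∩ ⟦that glowed⟧ = {4, 5, 7, 8, 12, 13, 16} ∩ {1, 2, 3, 5, 7, 8, 9, 11, 13, 15} = {5, 7, 8, 13}
… ∩ ⟦above 8⟧ = {5, 7, 8, 13} ∩ {1, 2, 3, 4, 5, 7, 11, 12, 14, 15} = {5, 7}
… ∩ ⟦large⟧ = {5, 7} ∩ {3, 5, 7, 8, 9, 10, 14, 15} = {5, 7}
So ⟦large pen beside 14 that glowed above 8⟧ = {5, 7}.

{5, 7}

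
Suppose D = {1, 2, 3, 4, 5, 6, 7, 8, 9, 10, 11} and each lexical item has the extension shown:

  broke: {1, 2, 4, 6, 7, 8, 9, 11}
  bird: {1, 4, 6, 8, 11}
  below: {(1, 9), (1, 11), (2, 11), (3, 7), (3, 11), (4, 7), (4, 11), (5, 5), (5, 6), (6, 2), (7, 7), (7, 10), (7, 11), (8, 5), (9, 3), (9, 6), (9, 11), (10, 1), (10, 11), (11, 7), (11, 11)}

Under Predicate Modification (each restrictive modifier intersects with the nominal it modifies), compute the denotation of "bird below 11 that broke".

{1, 4, 11}

⟦below 11⟧ = {x : ⟨x, 11⟩ ∈ ⟦below⟧} = {1, 2, 3, 4, 7, 9, 10, 11}
⟦that broke⟧ = ⟦broke⟧ = {1, 2, 4, 6, 7, 8, 9, 11}
⟦bird⟧ = {1, 4, 6, 8, 11}
… ∩ ⟦below 11⟧ = {1, 4, 6, 8, 11} ∩ {1, 2, 3, 4, 7, 9, 10, 11} = {1, 4, 11}
… ∩ ⟦that broke⟧ = {1, 4, 11} ∩ {1, 2, 4, 6, 7, 8, 9, 11} = {1, 4, 11}
So ⟦bird below 11 that broke⟧ = {1, 4, 11}.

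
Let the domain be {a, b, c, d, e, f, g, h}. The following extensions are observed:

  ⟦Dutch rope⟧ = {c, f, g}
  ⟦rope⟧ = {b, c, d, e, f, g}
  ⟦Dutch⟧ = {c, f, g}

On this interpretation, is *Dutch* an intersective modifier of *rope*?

yes

⟦Dutch⟧ ∩ ⟦rope⟧ = {c, f, g} ∩ {b, c, d, e, f, g} = {c, f, g}
Observed ⟦Dutch rope⟧ = {c, f, g}.
These coincide, so the modifier is intersective here.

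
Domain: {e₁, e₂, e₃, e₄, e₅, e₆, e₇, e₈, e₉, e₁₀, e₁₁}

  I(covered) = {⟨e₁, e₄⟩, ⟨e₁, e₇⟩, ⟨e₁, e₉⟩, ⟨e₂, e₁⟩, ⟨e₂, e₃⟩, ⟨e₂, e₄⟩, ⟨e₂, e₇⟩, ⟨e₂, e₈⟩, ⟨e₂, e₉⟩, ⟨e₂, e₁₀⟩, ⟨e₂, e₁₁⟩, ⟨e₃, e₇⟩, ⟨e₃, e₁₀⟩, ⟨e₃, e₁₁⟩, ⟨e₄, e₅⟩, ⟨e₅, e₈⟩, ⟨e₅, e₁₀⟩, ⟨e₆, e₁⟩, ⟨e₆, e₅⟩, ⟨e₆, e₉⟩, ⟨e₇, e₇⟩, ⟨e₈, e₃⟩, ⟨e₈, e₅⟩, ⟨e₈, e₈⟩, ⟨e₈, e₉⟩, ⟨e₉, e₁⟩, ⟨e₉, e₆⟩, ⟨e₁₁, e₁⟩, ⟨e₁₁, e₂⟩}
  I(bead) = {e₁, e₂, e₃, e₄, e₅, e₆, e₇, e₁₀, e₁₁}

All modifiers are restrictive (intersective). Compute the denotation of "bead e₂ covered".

⟦e₂ covered⟧ = {x : ⟨e₂, x⟩ ∈ ⟦covered⟧} = {e₁, e₃, e₄, e₇, e₈, e₉, e₁₀, e₁₁}
⟦bead⟧ = {e₁, e₂, e₃, e₄, e₅, e₆, e₇, e₁₀, e₁₁}
… ∩ ⟦e₂ covered⟧ = {e₁, e₂, e₃, e₄, e₅, e₆, e₇, e₁₀, e₁₁} ∩ {e₁, e₃, e₄, e₇, e₈, e₉, e₁₀, e₁₁} = {e₁, e₃, e₄, e₇, e₁₀, e₁₁}
So ⟦bead e₂ covered⟧ = {e₁, e₃, e₄, e₇, e₁₀, e₁₁}.

{e₁, e₃, e₄, e₇, e₁₀, e₁₁}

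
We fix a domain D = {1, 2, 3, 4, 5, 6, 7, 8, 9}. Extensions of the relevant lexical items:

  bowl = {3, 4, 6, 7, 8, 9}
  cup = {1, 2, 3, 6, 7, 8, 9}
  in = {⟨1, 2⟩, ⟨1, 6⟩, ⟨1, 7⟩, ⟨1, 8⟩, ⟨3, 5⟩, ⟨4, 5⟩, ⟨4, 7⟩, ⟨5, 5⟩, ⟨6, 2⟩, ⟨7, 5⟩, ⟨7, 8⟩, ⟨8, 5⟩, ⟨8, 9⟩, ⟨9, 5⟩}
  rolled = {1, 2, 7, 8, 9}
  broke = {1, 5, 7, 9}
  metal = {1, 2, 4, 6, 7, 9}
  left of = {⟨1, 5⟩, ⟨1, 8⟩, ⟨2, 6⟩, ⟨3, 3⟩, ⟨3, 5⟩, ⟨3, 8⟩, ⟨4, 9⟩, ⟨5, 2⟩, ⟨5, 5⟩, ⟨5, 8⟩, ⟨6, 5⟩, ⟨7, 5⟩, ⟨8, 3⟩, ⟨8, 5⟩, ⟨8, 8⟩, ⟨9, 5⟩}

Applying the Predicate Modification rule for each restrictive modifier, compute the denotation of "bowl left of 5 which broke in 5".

⟦left of 5⟧ = {x : ⟨x, 5⟩ ∈ ⟦left of⟧} = {1, 3, 5, 6, 7, 8, 9}
⟦which broke⟧ = ⟦broke⟧ = {1, 5, 7, 9}
⟦in 5⟧ = {x : ⟨x, 5⟩ ∈ ⟦in⟧} = {3, 4, 5, 7, 8, 9}
⟦bowl⟧ = {3, 4, 6, 7, 8, 9}
… ∩ ⟦left of 5⟧ = {3, 4, 6, 7, 8, 9} ∩ {1, 3, 5, 6, 7, 8, 9} = {3, 6, 7, 8, 9}
… ∩ ⟦which broke⟧ = {3, 6, 7, 8, 9} ∩ {1, 5, 7, 9} = {7, 9}
… ∩ ⟦in 5⟧ = {7, 9} ∩ {3, 4, 5, 7, 8, 9} = {7, 9}
So ⟦bowl left of 5 which broke in 5⟧ = {7, 9}.

{7, 9}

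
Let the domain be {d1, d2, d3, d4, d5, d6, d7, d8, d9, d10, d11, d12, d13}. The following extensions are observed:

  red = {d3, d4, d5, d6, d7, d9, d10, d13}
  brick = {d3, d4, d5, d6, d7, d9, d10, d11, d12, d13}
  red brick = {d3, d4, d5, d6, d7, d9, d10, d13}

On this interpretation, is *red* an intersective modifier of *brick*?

⟦red⟧ ∩ ⟦brick⟧ = {d3, d4, d5, d6, d7, d9, d10, d13} ∩ {d3, d4, d5, d6, d7, d9, d10, d11, d12, d13} = {d3, d4, d5, d6, d7, d9, d10, d13}
Observed ⟦red brick⟧ = {d3, d4, d5, d6, d7, d9, d10, d13}.
These coincide, so the modifier is intersective here.

yes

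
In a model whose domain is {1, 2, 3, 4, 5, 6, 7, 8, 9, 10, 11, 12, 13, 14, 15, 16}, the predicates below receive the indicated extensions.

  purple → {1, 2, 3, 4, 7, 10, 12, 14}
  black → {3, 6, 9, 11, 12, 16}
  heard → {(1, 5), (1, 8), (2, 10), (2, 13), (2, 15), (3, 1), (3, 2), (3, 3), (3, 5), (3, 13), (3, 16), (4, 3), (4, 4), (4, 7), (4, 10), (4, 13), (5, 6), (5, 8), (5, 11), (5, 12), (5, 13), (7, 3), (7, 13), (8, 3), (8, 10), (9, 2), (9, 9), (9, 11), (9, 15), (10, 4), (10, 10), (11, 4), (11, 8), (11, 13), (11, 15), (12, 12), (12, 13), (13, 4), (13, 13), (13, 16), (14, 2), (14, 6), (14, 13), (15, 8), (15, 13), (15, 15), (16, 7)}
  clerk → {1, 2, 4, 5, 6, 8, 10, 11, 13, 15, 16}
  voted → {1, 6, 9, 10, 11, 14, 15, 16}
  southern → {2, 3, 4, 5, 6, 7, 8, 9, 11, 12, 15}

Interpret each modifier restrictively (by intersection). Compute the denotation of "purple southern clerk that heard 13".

{2, 4}

⟦that heard 13⟧ = {x : ⟨x, 13⟩ ∈ ⟦heard⟧} = {2, 3, 4, 5, 7, 11, 12, 13, 14, 15}
⟦clerk⟧ = {1, 2, 4, 5, 6, 8, 10, 11, 13, 15, 16}
… ∩ ⟦that heard 13⟧ = {1, 2, 4, 5, 6, 8, 10, 11, 13, 15, 16} ∩ {2, 3, 4, 5, 7, 11, 12, 13, 14, 15} = {2, 4, 5, 11, 13, 15}
… ∩ ⟦purple⟧ = {2, 4, 5, 11, 13, 15} ∩ {1, 2, 3, 4, 7, 10, 12, 14} = {2, 4}
… ∩ ⟦southern⟧ = {2, 4} ∩ {2, 3, 4, 5, 6, 7, 8, 9, 11, 12, 15} = {2, 4}
So ⟦purple southern clerk that heard 13⟧ = {2, 4}.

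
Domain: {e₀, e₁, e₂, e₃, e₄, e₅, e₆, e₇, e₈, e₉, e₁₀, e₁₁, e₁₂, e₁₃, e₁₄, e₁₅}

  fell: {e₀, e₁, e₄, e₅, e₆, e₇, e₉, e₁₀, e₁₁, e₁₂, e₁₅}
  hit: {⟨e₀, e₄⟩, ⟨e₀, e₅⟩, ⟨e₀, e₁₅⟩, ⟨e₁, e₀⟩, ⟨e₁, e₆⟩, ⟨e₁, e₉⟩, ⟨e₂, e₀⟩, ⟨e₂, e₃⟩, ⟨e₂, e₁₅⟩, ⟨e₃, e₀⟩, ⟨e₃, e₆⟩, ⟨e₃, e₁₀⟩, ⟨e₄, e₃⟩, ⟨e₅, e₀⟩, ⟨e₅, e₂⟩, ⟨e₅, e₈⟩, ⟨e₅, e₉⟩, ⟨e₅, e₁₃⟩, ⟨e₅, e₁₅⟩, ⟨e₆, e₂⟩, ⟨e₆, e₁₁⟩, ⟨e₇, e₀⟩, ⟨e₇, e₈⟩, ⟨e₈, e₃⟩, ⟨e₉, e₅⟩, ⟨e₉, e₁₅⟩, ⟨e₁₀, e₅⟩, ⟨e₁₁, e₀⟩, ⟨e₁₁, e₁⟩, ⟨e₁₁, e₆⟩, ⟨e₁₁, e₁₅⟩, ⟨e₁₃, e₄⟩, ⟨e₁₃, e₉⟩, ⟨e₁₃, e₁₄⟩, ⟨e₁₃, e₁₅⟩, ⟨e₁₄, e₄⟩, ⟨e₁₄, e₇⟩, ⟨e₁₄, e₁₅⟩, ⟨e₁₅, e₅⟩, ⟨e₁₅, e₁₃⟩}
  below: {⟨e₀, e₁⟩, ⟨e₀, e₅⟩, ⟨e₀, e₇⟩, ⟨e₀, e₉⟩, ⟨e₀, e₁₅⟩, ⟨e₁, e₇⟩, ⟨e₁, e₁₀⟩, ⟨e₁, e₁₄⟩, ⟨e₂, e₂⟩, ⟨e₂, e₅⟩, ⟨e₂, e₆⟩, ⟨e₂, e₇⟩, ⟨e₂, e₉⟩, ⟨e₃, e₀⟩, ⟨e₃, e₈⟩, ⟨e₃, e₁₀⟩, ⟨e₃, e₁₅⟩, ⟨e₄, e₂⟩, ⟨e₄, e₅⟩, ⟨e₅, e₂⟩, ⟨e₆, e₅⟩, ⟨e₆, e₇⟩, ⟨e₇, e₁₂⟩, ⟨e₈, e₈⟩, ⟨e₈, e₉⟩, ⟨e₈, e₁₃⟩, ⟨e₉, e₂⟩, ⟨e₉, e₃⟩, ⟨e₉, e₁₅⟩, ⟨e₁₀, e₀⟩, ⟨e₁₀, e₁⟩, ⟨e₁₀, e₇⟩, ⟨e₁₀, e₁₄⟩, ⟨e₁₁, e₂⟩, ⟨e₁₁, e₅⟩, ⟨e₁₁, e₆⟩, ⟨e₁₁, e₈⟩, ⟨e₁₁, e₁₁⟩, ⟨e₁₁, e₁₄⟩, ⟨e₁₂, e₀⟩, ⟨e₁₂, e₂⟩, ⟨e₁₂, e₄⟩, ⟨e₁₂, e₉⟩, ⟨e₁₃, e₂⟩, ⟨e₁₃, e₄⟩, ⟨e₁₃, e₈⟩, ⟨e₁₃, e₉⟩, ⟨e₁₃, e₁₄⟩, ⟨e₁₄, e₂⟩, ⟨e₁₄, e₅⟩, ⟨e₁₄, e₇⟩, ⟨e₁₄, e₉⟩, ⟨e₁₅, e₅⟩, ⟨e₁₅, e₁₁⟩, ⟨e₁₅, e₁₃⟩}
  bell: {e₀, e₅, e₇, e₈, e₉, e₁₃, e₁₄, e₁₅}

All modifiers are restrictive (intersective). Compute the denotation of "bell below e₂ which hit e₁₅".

{e₅, e₉, e₁₃, e₁₄}

⟦below e₂⟧ = {x : ⟨x, e₂⟩ ∈ ⟦below⟧} = {e₂, e₄, e₅, e₉, e₁₁, e₁₂, e₁₃, e₁₄}
⟦which hit e₁₅⟧ = {x : ⟨x, e₁₅⟩ ∈ ⟦hit⟧} = {e₀, e₂, e₅, e₉, e₁₁, e₁₃, e₁₄}
⟦bell⟧ = {e₀, e₅, e₇, e₈, e₉, e₁₃, e₁₄, e₁₅}
… ∩ ⟦below e₂⟧ = {e₀, e₅, e₇, e₈, e₉, e₁₃, e₁₄, e₁₅} ∩ {e₂, e₄, e₅, e₉, e₁₁, e₁₂, e₁₃, e₁₄} = {e₅, e₉, e₁₃, e₁₄}
… ∩ ⟦which hit e₁₅⟧ = {e₅, e₉, e₁₃, e₁₄} ∩ {e₀, e₂, e₅, e₉, e₁₁, e₁₃, e₁₄} = {e₅, e₉, e₁₃, e₁₄}
So ⟦bell below e₂ which hit e₁₅⟧ = {e₅, e₉, e₁₃, e₁₄}.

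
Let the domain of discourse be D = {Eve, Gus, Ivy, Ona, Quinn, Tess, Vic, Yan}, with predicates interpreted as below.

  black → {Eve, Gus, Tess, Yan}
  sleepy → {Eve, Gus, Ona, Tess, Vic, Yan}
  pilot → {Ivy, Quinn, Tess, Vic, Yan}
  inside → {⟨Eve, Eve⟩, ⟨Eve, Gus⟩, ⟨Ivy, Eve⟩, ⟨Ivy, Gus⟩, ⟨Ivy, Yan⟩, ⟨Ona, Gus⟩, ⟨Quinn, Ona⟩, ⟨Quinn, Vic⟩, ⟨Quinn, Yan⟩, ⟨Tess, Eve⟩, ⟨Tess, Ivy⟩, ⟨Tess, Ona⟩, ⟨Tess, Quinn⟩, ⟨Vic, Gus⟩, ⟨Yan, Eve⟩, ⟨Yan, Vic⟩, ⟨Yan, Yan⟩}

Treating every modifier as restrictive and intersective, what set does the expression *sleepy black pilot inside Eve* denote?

{Tess, Yan}

⟦inside Eve⟧ = {x : ⟨x, Eve⟩ ∈ ⟦inside⟧} = {Eve, Ivy, Tess, Yan}
⟦pilot⟧ = {Ivy, Quinn, Tess, Vic, Yan}
… ∩ ⟦inside Eve⟧ = {Ivy, Quinn, Tess, Vic, Yan} ∩ {Eve, Ivy, Tess, Yan} = {Ivy, Tess, Yan}
… ∩ ⟦sleepy⟧ = {Ivy, Tess, Yan} ∩ {Eve, Gus, Ona, Tess, Vic, Yan} = {Tess, Yan}
… ∩ ⟦black⟧ = {Tess, Yan} ∩ {Eve, Gus, Tess, Yan} = {Tess, Yan}
So ⟦sleepy black pilot inside Eve⟧ = {Tess, Yan}.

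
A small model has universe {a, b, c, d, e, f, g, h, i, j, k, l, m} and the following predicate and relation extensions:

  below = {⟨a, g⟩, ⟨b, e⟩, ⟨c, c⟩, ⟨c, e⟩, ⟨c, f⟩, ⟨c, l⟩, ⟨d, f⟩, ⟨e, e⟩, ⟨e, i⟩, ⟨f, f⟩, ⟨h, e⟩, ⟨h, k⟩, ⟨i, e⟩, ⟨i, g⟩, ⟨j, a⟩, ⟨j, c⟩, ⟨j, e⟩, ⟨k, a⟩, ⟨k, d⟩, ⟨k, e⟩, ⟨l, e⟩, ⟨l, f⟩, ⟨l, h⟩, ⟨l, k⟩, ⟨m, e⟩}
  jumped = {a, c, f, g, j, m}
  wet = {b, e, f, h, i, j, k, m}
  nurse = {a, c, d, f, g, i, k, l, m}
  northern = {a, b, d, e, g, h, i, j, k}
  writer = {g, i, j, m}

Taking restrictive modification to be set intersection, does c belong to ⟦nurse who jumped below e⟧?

⟦who jumped⟧ = ⟦jumped⟧ = {a, c, f, g, j, m}
⟦below e⟧ = {x : ⟨x, e⟩ ∈ ⟦below⟧} = {b, c, e, h, i, j, k, l, m}
⟦nurse⟧ = {a, c, d, f, g, i, k, l, m}
… ∩ ⟦who jumped⟧ = {a, c, d, f, g, i, k, l, m} ∩ {a, c, f, g, j, m} = {a, c, f, g, m}
… ∩ ⟦below e⟧ = {a, c, f, g, m} ∩ {b, c, e, h, i, j, k, l, m} = {c, m}
⟦nurse who jumped below e⟧ = {c, m}; c ∈ this set.

yes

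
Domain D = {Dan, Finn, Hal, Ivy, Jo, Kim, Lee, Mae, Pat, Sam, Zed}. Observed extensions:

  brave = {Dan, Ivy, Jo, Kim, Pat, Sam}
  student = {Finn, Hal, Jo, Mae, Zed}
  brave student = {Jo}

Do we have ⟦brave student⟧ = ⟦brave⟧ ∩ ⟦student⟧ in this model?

⟦brave⟧ ∩ ⟦student⟧ = {Dan, Ivy, Jo, Kim, Pat, Sam} ∩ {Finn, Hal, Jo, Mae, Zed} = {Jo}
Observed ⟦brave student⟧ = {Jo}.
These coincide, so the modifier is intersective here.

yes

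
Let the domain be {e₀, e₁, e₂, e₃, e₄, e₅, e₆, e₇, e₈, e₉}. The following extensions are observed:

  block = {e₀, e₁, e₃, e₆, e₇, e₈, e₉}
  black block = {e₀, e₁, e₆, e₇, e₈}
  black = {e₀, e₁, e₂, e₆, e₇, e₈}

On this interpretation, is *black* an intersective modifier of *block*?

⟦black⟧ ∩ ⟦block⟧ = {e₀, e₁, e₂, e₆, e₇, e₈} ∩ {e₀, e₁, e₃, e₆, e₇, e₈, e₉} = {e₀, e₁, e₆, e₇, e₈}
Observed ⟦black block⟧ = {e₀, e₁, e₆, e₇, e₈}.
These coincide, so the modifier is intersective here.

yes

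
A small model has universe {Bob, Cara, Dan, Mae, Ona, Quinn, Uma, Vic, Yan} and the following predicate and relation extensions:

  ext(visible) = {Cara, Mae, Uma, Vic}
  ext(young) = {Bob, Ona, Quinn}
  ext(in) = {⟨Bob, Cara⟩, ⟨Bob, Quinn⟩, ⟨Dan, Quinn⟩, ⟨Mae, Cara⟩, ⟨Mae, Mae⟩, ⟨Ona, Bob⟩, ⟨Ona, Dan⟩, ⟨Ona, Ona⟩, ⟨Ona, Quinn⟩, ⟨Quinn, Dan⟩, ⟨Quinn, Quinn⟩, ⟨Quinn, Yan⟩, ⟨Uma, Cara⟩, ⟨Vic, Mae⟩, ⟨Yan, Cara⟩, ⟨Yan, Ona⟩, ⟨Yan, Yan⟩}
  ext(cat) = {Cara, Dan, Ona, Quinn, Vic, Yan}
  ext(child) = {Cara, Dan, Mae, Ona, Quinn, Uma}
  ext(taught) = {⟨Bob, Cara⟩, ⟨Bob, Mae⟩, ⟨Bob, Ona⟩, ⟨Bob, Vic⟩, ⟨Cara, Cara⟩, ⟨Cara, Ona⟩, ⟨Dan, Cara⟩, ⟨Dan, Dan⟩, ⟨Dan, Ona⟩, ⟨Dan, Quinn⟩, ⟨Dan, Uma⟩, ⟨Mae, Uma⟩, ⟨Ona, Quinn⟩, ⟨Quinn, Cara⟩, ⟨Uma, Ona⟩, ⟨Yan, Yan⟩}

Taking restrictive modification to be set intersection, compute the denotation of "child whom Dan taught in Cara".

⟦whom Dan taught⟧ = {x : ⟨Dan, x⟩ ∈ ⟦taught⟧} = {Cara, Dan, Ona, Quinn, Uma}
⟦in Cara⟧ = {x : ⟨x, Cara⟩ ∈ ⟦in⟧} = {Bob, Mae, Uma, Yan}
⟦child⟧ = {Cara, Dan, Mae, Ona, Quinn, Uma}
… ∩ ⟦whom Dan taught⟧ = {Cara, Dan, Mae, Ona, Quinn, Uma} ∩ {Cara, Dan, Ona, Quinn, Uma} = {Cara, Dan, Ona, Quinn, Uma}
… ∩ ⟦in Cara⟧ = {Cara, Dan, Ona, Quinn, Uma} ∩ {Bob, Mae, Uma, Yan} = {Uma}
So ⟦child whom Dan taught in Cara⟧ = {Uma}.

{Uma}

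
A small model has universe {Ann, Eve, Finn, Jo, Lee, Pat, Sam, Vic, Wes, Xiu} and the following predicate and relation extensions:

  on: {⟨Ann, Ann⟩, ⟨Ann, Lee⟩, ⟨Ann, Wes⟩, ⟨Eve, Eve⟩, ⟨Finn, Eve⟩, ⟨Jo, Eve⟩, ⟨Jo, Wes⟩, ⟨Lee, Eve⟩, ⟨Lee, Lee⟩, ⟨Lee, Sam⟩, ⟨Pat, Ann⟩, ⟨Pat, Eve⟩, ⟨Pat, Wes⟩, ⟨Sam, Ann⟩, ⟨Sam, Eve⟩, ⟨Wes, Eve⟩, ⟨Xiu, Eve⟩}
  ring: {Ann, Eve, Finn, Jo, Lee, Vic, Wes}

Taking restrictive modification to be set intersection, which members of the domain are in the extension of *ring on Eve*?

{Eve, Finn, Jo, Lee, Wes}

⟦on Eve⟧ = {x : ⟨x, Eve⟩ ∈ ⟦on⟧} = {Eve, Finn, Jo, Lee, Pat, Sam, Wes, Xiu}
⟦ring⟧ = {Ann, Eve, Finn, Jo, Lee, Vic, Wes}
… ∩ ⟦on Eve⟧ = {Ann, Eve, Finn, Jo, Lee, Vic, Wes} ∩ {Eve, Finn, Jo, Lee, Pat, Sam, Wes, Xiu} = {Eve, Finn, Jo, Lee, Wes}
So ⟦ring on Eve⟧ = {Eve, Finn, Jo, Lee, Wes}.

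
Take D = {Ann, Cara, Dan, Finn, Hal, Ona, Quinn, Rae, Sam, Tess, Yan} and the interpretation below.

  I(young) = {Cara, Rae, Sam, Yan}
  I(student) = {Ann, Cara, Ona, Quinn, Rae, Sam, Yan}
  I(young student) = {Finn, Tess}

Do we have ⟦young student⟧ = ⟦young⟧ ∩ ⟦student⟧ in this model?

no

⟦young⟧ ∩ ⟦student⟧ = {Cara, Rae, Sam, Yan} ∩ {Ann, Cara, Ona, Quinn, Rae, Sam, Yan} = {Cara, Rae, Sam, Yan}
Observed ⟦young student⟧ = {Finn, Tess}.
These differ, so the modifier is not intersective in this model.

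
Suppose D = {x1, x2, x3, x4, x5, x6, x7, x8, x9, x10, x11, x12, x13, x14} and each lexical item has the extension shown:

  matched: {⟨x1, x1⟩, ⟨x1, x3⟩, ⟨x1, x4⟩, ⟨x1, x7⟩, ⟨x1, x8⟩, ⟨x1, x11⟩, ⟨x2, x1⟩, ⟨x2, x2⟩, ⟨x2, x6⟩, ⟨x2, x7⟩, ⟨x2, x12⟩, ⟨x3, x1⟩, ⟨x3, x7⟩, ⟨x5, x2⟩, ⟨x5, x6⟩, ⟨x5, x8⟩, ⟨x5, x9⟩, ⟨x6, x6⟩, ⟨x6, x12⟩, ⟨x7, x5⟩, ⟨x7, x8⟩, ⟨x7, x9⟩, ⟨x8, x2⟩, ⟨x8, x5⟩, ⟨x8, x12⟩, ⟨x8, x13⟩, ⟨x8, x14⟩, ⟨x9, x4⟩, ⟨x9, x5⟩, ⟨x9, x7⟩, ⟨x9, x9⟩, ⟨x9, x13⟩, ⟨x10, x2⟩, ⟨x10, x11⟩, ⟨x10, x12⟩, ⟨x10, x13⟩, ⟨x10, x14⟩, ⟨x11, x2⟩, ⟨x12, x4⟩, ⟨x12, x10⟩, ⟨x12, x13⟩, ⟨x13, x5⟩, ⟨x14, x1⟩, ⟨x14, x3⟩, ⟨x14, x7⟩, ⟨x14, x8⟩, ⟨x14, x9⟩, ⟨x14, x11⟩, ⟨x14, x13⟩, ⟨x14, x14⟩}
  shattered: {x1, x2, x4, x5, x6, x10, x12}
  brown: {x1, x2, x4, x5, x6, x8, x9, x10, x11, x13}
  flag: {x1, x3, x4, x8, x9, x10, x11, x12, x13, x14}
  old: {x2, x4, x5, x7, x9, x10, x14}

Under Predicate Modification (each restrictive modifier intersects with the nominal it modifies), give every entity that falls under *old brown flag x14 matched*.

⟦x14 matched⟧ = {x : ⟨x14, x⟩ ∈ ⟦matched⟧} = {x1, x3, x7, x8, x9, x11, x13, x14}
⟦flag⟧ = {x1, x3, x4, x8, x9, x10, x11, x12, x13, x14}
… ∩ ⟦x14 matched⟧ = {x1, x3, x4, x8, x9, x10, x11, x12, x13, x14} ∩ {x1, x3, x7, x8, x9, x11, x13, x14} = {x1, x3, x8, x9, x11, x13, x14}
… ∩ ⟦old⟧ = {x1, x3, x8, x9, x11, x13, x14} ∩ {x2, x4, x5, x7, x9, x10, x14} = {x9, x14}
… ∩ ⟦brown⟧ = {x9, x14} ∩ {x1, x2, x4, x5, x6, x8, x9, x10, x11, x13} = {x9}
So ⟦old brown flag x14 matched⟧ = {x9}.

{x9}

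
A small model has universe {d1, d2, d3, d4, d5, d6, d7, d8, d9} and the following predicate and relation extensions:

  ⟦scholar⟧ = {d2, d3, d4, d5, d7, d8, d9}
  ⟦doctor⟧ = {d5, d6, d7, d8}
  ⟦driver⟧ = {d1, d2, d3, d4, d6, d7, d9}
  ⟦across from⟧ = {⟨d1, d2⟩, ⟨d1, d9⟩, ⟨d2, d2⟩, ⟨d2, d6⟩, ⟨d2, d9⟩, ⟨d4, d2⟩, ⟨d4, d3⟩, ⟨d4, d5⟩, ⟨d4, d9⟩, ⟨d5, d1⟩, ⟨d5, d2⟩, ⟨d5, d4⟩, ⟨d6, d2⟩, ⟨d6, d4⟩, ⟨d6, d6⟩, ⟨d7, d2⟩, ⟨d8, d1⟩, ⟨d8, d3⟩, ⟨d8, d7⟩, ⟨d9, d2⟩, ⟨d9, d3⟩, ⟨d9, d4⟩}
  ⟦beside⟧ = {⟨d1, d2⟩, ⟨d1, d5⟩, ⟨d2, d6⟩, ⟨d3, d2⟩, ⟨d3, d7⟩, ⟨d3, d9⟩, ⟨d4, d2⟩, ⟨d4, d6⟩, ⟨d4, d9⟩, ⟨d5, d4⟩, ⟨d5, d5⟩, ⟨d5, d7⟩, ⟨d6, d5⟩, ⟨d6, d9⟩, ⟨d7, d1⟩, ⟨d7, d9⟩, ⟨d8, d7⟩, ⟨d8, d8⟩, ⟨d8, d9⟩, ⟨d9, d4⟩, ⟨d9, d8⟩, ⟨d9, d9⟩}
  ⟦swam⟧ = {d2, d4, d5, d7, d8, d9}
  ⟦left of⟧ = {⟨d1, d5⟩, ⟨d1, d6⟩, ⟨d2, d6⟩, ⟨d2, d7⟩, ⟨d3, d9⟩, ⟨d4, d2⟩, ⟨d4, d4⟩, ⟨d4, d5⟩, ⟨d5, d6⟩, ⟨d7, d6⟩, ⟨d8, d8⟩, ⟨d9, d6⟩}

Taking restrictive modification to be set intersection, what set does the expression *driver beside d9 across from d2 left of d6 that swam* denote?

⟦beside d9⟧ = {x : ⟨x, d9⟩ ∈ ⟦beside⟧} = {d3, d4, d6, d7, d8, d9}
⟦across from d2⟧ = {x : ⟨x, d2⟩ ∈ ⟦across from⟧} = {d1, d2, d4, d5, d6, d7, d9}
⟦left of d6⟧ = {x : ⟨x, d6⟩ ∈ ⟦left of⟧} = {d1, d2, d5, d7, d9}
⟦that swam⟧ = ⟦swam⟧ = {d2, d4, d5, d7, d8, d9}
⟦driver⟧ = {d1, d2, d3, d4, d6, d7, d9}
… ∩ ⟦beside d9⟧ = {d1, d2, d3, d4, d6, d7, d9} ∩ {d3, d4, d6, d7, d8, d9} = {d3, d4, d6, d7, d9}
… ∩ ⟦across from d2⟧ = {d3, d4, d6, d7, d9} ∩ {d1, d2, d4, d5, d6, d7, d9} = {d4, d6, d7, d9}
… ∩ ⟦left of d6⟧ = {d4, d6, d7, d9} ∩ {d1, d2, d5, d7, d9} = {d7, d9}
… ∩ ⟦that swam⟧ = {d7, d9} ∩ {d2, d4, d5, d7, d8, d9} = {d7, d9}
So ⟦driver beside d9 across from d2 left of d6 that swam⟧ = {d7, d9}.

{d7, d9}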